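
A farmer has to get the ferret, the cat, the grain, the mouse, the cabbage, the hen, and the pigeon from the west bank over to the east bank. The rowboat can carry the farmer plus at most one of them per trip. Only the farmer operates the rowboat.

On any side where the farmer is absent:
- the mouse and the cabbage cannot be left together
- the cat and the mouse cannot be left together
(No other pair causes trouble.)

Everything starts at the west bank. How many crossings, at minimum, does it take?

15

Counting alone: the farmer can take at most 1 across per trip to the east bank, so moving all 7 needs at least 7 loaded trips out, with a return between consecutive ones — at least 13 crossings.
The safety rule pushes this higher. Following every safe sequence of crossings, the most of the 7 that can be at the east bank as the rowboat arrives there on crossing 13 is 6 — never all 7.
So no plan with fewer than 15 crossings exists, and this one achieves 15:
1. Farmer goes to the east bank with the mouse.  [the west bank: the cabbage, the cat, the ferret, the grain, the hen, the pigeon | the east bank: the mouse]
2. Farmer goes back to the west bank alone.  [the west bank: the cabbage, the cat, the ferret, the grain, the hen, the pigeon | the east bank: the mouse]
3. Farmer goes to the east bank with the ferret.  [the west bank: the cabbage, the cat, the grain, the hen, the pigeon | the east bank: the ferret, the mouse]
4. Farmer goes back to the west bank alone.  [the west bank: the cabbage, the cat, the grain, the hen, the pigeon | the east bank: the ferret, the mouse]
5. Farmer goes to the east bank with the cat.  [the west bank: the cabbage, the grain, the hen, the pigeon | the east bank: the cat, the ferret, the mouse]
6. Farmer goes back to the west bank with the mouse.  [the west bank: the cabbage, the grain, the hen, the mouse, the pigeon | the east bank: the cat, the ferret]
7. Farmer goes to the east bank with the cabbage.  [the west bank: the grain, the hen, the mouse, the pigeon | the east bank: the cabbage, the cat, the ferret]
8. Farmer goes back to the west bank alone.  [the west bank: the grain, the hen, the mouse, the pigeon | the east bank: the cabbage, the cat, the ferret]
9. Farmer goes to the east bank with the grain.  [the west bank: the hen, the mouse, the pigeon | the east bank: the cabbage, the cat, the ferret, the grain]
10. Farmer goes back to the west bank alone.  [the west bank: the hen, the mouse, the pigeon | the east bank: the cabbage, the cat, the ferret, the grain]
11. Farmer goes to the east bank with the hen.  [the west bank: the mouse, the pigeon | the east bank: the cabbage, the cat, the ferret, the grain, the hen]
12. Farmer goes back to the west bank alone.  [the west bank: the mouse, the pigeon | the east bank: the cabbage, the cat, the ferret, the grain, the hen]
13. Farmer goes to the east bank with the pigeon.  [the west bank: the mouse | the east bank: the cabbage, the cat, the ferret, the grain, the hen, the pigeon]
14. Farmer goes back to the west bank alone.  [the west bank: the mouse | the east bank: the cabbage, the cat, the ferret, the grain, the hen, the pigeon]
15. Farmer goes to the east bank with the mouse.  [the west bank: — | the east bank: the cabbage, the cat, the ferret, the grain, the hen, the mouse, the pigeon]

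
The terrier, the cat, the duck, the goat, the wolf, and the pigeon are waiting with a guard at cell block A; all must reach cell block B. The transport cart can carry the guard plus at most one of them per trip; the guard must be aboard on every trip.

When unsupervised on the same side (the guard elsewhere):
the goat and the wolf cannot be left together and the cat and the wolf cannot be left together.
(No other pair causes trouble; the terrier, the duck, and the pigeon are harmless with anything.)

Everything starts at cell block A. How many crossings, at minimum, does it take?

Counting alone: the guard can take at most 1 across per trip to cell block B, so moving all 6 needs at least 6 loaded trips out, with a return between consecutive ones — at least 11 crossings.
The safety rule pushes this higher. Following every safe sequence of crossings, the most of the 6 that can be at cell block B as the transport cart arrives there on crossing 11 is 5 — never all 6.
So no plan with fewer than 13 crossings exists, and this one achieves 13:
1. Guard goes to cell block B with the wolf.
2. Guard goes back to cell block A alone.
3. Guard goes to cell block B with the terrier.
4. Guard goes back to cell block A alone.
5. Guard goes to cell block B with the cat.
6. Guard goes back to cell block A with the wolf.
7. Guard goes to cell block B with the goat.
8. Guard goes back to cell block A alone.
9. Guard goes to cell block B with the duck.
10. Guard goes back to cell block A alone.
11. Guard goes to cell block B with the pigeon.
12. Guard goes back to cell block A alone.
13. Guard goes to cell block B with the wolf.

13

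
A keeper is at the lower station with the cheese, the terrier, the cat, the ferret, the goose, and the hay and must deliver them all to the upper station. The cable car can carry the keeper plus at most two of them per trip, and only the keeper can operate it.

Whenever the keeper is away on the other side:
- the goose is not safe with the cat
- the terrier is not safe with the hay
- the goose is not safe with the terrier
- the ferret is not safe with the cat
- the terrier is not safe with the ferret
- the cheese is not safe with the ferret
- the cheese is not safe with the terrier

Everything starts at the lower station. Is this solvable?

No

Whatever the first load, the items left behind include a forbidden pair without the keeper. No opening move is safe, so no plan exists.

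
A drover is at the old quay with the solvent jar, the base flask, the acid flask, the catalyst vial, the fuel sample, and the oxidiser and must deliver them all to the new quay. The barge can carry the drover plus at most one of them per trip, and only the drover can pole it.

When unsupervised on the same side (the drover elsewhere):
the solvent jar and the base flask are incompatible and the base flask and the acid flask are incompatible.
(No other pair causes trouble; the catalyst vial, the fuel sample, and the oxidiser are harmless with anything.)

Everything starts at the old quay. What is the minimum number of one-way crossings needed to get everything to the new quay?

Counting alone: the drover can take at most 1 across per trip to the new quay, so moving all 6 needs at least 6 loaded trips out, with a return between consecutive ones — at least 11 crossings.
The safety rule pushes this higher. Following every safe sequence of crossings, the most of the 6 that can be at the new quay as the barge arrives there on crossing 11 is 5 — never all 6.
So no plan with fewer than 13 crossings exists, and this one achieves 13:
1. Drover goes to the new quay with the base flask.
2. Drover goes back to the old quay alone.
3. Drover goes to the new quay with the solvent jar.
4. Drover goes back to the old quay with the base flask.
5. Drover goes to the new quay with the acid flask.
6. Drover goes back to the old quay alone.
7. Drover goes to the new quay with the catalyst vial.
8. Drover goes back to the old quay alone.
9. Drover goes to the new quay with the fuel sample.
10. Drover goes back to the old quay alone.
11. Drover goes to the new quay with the oxidiser.
12. Drover goes back to the old quay alone.
13. Drover goes to the new quay with the base flask.

13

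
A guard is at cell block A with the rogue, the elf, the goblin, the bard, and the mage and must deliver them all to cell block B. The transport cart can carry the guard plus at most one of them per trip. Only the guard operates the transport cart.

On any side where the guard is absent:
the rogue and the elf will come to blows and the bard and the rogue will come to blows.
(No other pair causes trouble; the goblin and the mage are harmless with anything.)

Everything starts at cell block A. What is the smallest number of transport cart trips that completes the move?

11

Counting alone: the guard can take at most 1 across per trip to cell block B, so moving all 5 needs at least 5 loaded trips out, with a return between consecutive ones — at least 9 crossings.
The safety rule pushes this higher. Following every safe sequence of crossings, the most of the 5 that can be at cell block B as the transport cart arrives there on crossing 9 is 4 — never all 5.
So no plan with fewer than 11 crossings exists, and this one achieves 11:
1. Guard goes to cell block B with the rogue.
2. Guard goes back to cell block A alone.
3. Guard goes to cell block B with the elf.
4. Guard goes back to cell block A with the rogue.
5. Guard goes to cell block B with the bard.
6. Guard goes back to cell block A alone.
7. Guard goes to cell block B with the goblin.
8. Guard goes back to cell block A alone.
9. Guard goes to cell block B with the mage.
10. Guard goes back to cell block A alone.
11. Guard goes to cell block B with the rogue.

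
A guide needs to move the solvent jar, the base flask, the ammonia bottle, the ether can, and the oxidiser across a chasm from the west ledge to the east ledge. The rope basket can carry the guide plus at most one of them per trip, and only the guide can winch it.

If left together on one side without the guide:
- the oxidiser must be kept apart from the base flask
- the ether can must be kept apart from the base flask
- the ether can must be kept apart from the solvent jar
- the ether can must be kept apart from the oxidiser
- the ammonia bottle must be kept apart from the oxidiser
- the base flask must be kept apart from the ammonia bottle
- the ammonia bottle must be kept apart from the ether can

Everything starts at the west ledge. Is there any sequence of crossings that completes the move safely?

Whatever the first load, the items left behind include a forbidden pair without the guide. No opening move is safe, so no plan exists.

No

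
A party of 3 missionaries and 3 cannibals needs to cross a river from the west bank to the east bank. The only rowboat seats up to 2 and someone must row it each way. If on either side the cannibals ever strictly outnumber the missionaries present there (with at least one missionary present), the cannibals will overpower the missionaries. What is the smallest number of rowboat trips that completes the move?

11

Counting alone: each trip to the east bank takes at most 2 across and each return brings at least 1 back, so after t trips out (and t−1 returns) at most 2t − (t−1) of the 6 are across; that first reaches 6 at t = 5, so at least 9 crossings are needed.
The safety rule pushes this higher. Following every safe sequence of crossings, the most of the 6 that can be at the east bank as the rowboat arrives there on crossing 9 is 5 — never all 6.
So no plan with fewer than 11 crossings exists, and this one achieves 11:
1. 2 cannibals → the east bank.  (the west bank: 3M 1C; the east bank: 0M 2C)
2. 1 cannibal ← the west bank.  (the west bank: 3M 2C; the east bank: 0M 1C)
3. 2 cannibals → the east bank.  (the west bank: 3M 0C; the east bank: 0M 3C)
4. 1 cannibal ← the west bank.  (the west bank: 3M 1C; the east bank: 0M 2C)
5. 2 missionaries → the east bank.  (the west bank: 1M 1C; the east bank: 2M 2C)
6. 1 missionary and 1 cannibal ← the west bank.  (the west bank: 2M 2C; the east bank: 1M 1C)
7. 2 missionaries → the east bank.  (the west bank: 0M 2C; the east bank: 3M 1C)
8. 1 cannibal ← the west bank.  (the west bank: 0M 3C; the east bank: 3M 0C)
9. 2 cannibals → the east bank.  (the west bank: 0M 1C; the east bank: 3M 2C)
10. 1 cannibal ← the west bank.  (the west bank: 0M 2C; the east bank: 3M 1C)
11. 2 cannibals → the east bank.  (the west bank: 0M 0C; the east bank: 3M 3C)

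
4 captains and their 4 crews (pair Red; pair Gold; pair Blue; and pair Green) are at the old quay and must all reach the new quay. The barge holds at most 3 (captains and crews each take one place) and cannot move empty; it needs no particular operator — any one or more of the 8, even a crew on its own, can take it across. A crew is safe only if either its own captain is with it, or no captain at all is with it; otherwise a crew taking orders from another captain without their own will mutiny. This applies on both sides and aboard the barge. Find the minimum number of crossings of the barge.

Counting alone: each trip to the new quay takes at most 3 across and each return brings at least 1 back, so after t trips out (and t−1 returns) at most 3t − (t−1) of the 8 are across; that first reaches 8 at t = 4, so at least 7 crossings are needed.
The safety rule pushes this higher. Following every safe sequence of crossings, the most of the 8 that can be at the new quay as the barge arrives there on crossing 7 is 7 — never all 8.
So no plan with fewer than 9 crossings exists, and this one achieves 9:
1. captain Red and crew Red cross → the new quay.
2. captain Red crosses ← the old quay.
3. captain Gold, captain Red, and crew Gold cross → the new quay.
4. captain Red and crew Red cross ← the old quay.
5. captain Blue, captain Green, and captain Red cross → the new quay.
6. crew Gold crosses ← the old quay.
7. crew Gold and crew Red cross → the new quay.
8. crew Red crosses ← the old quay.
9. crew Blue, crew Green, and crew Red cross → the new quay.

9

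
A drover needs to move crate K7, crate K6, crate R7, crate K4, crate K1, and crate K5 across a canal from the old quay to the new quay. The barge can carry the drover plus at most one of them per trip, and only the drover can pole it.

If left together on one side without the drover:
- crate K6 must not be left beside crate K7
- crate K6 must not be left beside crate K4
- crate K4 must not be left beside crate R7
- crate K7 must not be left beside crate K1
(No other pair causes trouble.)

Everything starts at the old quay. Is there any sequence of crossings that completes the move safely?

No

Whatever the first load, the items left behind include a forbidden pair without the drover. No opening move is safe, so no plan exists.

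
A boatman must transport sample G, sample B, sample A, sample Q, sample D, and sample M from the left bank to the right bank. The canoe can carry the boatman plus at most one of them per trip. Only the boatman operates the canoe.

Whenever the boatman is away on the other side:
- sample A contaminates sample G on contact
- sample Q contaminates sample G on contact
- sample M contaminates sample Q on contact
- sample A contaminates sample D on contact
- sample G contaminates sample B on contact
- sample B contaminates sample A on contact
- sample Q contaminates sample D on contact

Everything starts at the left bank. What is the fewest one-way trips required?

impossible

Whatever the first load, the items left behind include a forbidden pair without the boatman. No opening move is safe, so no plan exists.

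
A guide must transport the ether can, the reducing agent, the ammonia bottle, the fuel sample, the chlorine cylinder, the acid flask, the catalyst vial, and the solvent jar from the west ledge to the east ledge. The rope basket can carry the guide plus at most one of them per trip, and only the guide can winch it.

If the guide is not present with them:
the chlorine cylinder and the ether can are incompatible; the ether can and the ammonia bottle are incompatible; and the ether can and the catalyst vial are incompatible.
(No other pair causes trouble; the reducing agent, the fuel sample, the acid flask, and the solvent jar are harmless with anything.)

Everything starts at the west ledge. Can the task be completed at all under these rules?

No

Following every safe sequence of crossings from the start, the most of the 8 that can be at the east ledge as the rope basket arrives there on crossings 1, 3, 5, 7, 9, 11 is 1, 2, 3, 4, 5, 6 respectively; the best ever achieved is 6 of 8.
From crossing 13 on, no configuration arises that was not already reachable earlier: only 144 distinct safe configurations (who is on which side, and where the rope basket is) can ever be reached, none of them has everyone across, and every continuation just revisits them. So no valid plan exists.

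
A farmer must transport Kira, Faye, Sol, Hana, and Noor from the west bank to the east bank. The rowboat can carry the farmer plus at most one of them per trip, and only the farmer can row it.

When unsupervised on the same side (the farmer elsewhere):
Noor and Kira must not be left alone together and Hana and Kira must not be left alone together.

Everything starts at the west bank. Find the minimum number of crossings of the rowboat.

Counting alone: the farmer can take at most 1 across per trip to the east bank, so moving all 5 needs at least 5 loaded trips out, with a return between consecutive ones — at least 9 crossings.
The safety rule pushes this higher. Following every safe sequence of crossings, the most of the 5 that can be at the east bank as the rowboat arrives there on crossing 9 is 4 — never all 5.
So no plan with fewer than 11 crossings exists, and this one achieves 11:
1. Farmer goes to the east bank with Kira.  [the west bank: Faye, Hana, Noor, Sol | the east bank: Kira]
2. Farmer goes back to the west bank alone.  [the west bank: Faye, Hana, Noor, Sol | the east bank: Kira]
3. Farmer goes to the east bank with Faye.  [the west bank: Hana, Noor, Sol | the east bank: Faye, Kira]
4. Farmer goes back to the west bank alone.  [the west bank: Hana, Noor, Sol | the east bank: Faye, Kira]
5. Farmer goes to the east bank with Sol.  [the west bank: Hana, Noor | the east bank: Faye, Kira, Sol]
6. Farmer goes back to the west bank alone.  [the west bank: Hana, Noor | the east bank: Faye, Kira, Sol]
7. Farmer goes to the east bank with Hana.  [the west bank: Noor | the east bank: Faye, Hana, Kira, Sol]
8. Farmer goes back to the west bank with Kira.  [the west bank: Kira, Noor | the east bank: Faye, Hana, Sol]
9. Farmer goes to the east bank with Noor.  [the west bank: Kira | the east bank: Faye, Hana, Noor, Sol]
10. Farmer goes back to the west bank alone.  [the west bank: Kira | the east bank: Faye, Hana, Noor, Sol]
11. Farmer goes to the east bank with Kira.  [the west bank: — | the east bank: Faye, Hana, Kira, Noor, Sol]

11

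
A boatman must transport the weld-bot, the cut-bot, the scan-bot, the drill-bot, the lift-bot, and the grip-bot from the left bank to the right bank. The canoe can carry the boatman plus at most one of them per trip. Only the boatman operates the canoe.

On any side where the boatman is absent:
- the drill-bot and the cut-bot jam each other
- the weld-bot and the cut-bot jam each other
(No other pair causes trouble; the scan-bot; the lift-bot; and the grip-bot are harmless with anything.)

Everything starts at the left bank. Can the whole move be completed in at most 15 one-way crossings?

Yes — this plan uses 13 crossings (≤ 15):
1. Boatman goes to the right bank with the cut-bot.
2. Boatman goes back to the left bank alone.
3. Boatman goes to the right bank with the weld-bot.
4. Boatman goes back to the left bank with the cut-bot.
5. Boatman goes to the right bank with the drill-bot.
6. Boatman goes back to the left bank alone.
7. Boatman goes to the right bank with the scan-bot.
8. Boatman goes back to the left bank alone.
9. Boatman goes to the right bank with the lift-bot.
10. Boatman goes back to the left bank alone.
11. Boatman goes to the right bank with the grip-bot.
12. Boatman goes back to the left bank alone.
13. Boatman goes to the right bank with the cut-bot.

Yes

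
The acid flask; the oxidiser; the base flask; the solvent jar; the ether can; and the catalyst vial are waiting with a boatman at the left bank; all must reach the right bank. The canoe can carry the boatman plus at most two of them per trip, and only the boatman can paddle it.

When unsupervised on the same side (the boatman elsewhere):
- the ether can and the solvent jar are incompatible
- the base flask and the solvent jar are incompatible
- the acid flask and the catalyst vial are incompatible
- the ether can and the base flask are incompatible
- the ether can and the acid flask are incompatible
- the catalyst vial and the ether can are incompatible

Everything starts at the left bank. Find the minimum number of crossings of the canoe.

Whatever the first load, the items left behind include a forbidden pair without the boatman. No opening move is safe, so no plan exists.

impossible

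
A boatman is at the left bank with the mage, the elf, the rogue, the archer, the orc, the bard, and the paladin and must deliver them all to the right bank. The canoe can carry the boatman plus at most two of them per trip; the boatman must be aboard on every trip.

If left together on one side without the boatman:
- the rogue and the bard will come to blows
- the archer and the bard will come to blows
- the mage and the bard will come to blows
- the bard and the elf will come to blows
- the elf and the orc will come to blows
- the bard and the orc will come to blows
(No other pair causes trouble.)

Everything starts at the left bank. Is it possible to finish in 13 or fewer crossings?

Yes

Yes — this plan uses 11 crossings (≤ 13):
1. Boatman goes to the right bank with the bard and the elf.  [the left bank: the archer, the mage, the orc, the paladin, the rogue | the right bank: the bard, the elf]
2. Boatman goes back to the left bank with the elf.  [the left bank: the archer, the elf, the mage, the orc, the paladin, the rogue | the right bank: the bard]
3. Boatman goes to the right bank with the elf and the mage.  [the left bank: the archer, the orc, the paladin, the rogue | the right bank: the bard, the elf, the mage]
4. Boatman goes back to the left bank with the bard.  [the left bank: the archer, the bard, the orc, the paladin, the rogue | the right bank: the elf, the mage]
5. Boatman goes to the right bank with the bard and the rogue.  [the left bank: the archer, the orc, the paladin | the right bank: the bard, the elf, the mage, the rogue]
6. Boatman goes back to the left bank with the bard.  [the left bank: the archer, the bard, the orc, the paladin | the right bank: the elf, the mage, the rogue]
7. Boatman goes to the right bank with the archer and the orc.  [the left bank: the bard, the paladin | the right bank: the archer, the elf, the mage, the orc, the rogue]
8. Boatman goes back to the left bank with the elf.  [the left bank: the bard, the elf, the paladin | the right bank: the archer, the mage, the orc, the rogue]
9. Boatman goes to the right bank with the elf and the paladin.  [the left bank: the bard | the right bank: the archer, the elf, the mage, the orc, the paladin, the rogue]
10. Boatman goes back to the left bank with the elf.  [the left bank: the bard, the elf | the right bank: the archer, the mage, the orc, the paladin, the rogue]
11. Boatman goes to the right bank with the bard and the elf.  [the left bank: — | the right bank: the archer, the bard, the elf, the mage, the orc, the paladin, the rogue]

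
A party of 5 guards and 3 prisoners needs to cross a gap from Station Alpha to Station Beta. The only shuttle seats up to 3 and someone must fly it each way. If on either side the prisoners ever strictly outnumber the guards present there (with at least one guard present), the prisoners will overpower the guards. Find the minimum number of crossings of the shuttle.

7

Counting alone: each trip to Station Beta takes at most 3 across and each return brings at least 1 back, so after t trips out (and t−1 returns) at most 3t − (t−1) of the 8 are across; that first reaches 8 at t = 4, so at least 7 crossings are needed.
The plan below uses exactly 7 crossings, so it is optimal:
1. 2 prisoners → Station Beta.  (Station Alpha: 5G 1P; Station Beta: 0G 2P)
2. 1 prisoner ← Station Alpha.  (Station Alpha: 5G 2P; Station Beta: 0G 1P)
3. 2 guards and 1 prisoner → Station Beta.  (Station Alpha: 3G 1P; Station Beta: 2G 2P)
4. 1 prisoner ← Station Alpha.  (Station Alpha: 3G 2P; Station Beta: 2G 1P)
5. 1 guard and 2 prisoners → Station Beta.  (Station Alpha: 2G 0P; Station Beta: 3G 3P)
6. 1 prisoner ← Station Alpha.  (Station Alpha: 2G 1P; Station Beta: 3G 2P)
7. 2 guards and 1 prisoner → Station Beta.  (Station Alpha: 0G 0P; Station Beta: 5G 3P)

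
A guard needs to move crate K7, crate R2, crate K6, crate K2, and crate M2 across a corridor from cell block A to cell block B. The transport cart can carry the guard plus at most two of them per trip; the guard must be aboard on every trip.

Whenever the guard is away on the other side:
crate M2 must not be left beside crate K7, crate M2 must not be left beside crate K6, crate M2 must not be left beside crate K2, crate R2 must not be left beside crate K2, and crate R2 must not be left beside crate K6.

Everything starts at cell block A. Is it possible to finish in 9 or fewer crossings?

Yes — this plan uses 7 crossings (≤ 9):
1. Guard goes to cell block B with crate M2 and crate R2.  [cell block A: crate K2, crate K6, crate K7 | cell block B: crate M2, crate R2]
2. Guard goes back to cell block A alone.  [cell block A: crate K2, crate K6, crate K7 | cell block B: crate M2, crate R2]
3. Guard goes to cell block B with crate K7.  [cell block A: crate K2, crate K6 | cell block B: crate K7, crate M2, crate R2]
4. Guard goes back to cell block A with crate M2.  [cell block A: crate K2, crate K6, crate M2 | cell block B: crate K7, crate R2]
5. Guard goes to cell block B with crate K2 and crate K6.  [cell block A: crate M2 | cell block B: crate K2, crate K6, crate K7, crate R2]
6. Guard goes back to cell block A with crate R2.  [cell block A: crate M2, crate R2 | cell block B: crate K2, crate K6, crate K7]
7. Guard goes to cell block B with crate M2 and crate R2.  [cell block A: — | cell block B: crate K2, crate K6, crate K7, crate M2, crate R2]

Yes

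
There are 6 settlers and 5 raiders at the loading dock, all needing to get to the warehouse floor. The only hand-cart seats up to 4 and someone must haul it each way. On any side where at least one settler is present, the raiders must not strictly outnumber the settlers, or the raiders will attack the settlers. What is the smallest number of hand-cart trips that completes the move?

7

Counting alone: each trip to the warehouse floor takes at most 4 across and each return brings at least 1 back, so after t trips out (and t−1 returns) at most 4t − (t−1) of the 11 are across; that first reaches 11 at t = 4, so at least 7 crossings are needed.
The plan below uses exactly 7 crossings, so it is optimal:
1. 2 raiders → the warehouse floor.  (the loading dock: 6S 3R; the warehouse floor: 0S 2R)
2. 1 raider ← the loading dock.  (the loading dock: 6S 4R; the warehouse floor: 0S 1R)
3. 4 raiders → the warehouse floor.  (the loading dock: 6S 0R; the warehouse floor: 0S 5R)
4. 1 raider ← the loading dock.  (the loading dock: 6S 1R; the warehouse floor: 0S 4R)
5. 4 settlers → the warehouse floor.  (the loading dock: 2S 1R; the warehouse floor: 4S 4R)
6. 1 raider ← the loading dock.  (the loading dock: 2S 2R; the warehouse floor: 4S 3R)
7. 2 settlers and 2 raiders → the warehouse floor.  (the loading dock: 0S 0R; the warehouse floor: 6S 5R)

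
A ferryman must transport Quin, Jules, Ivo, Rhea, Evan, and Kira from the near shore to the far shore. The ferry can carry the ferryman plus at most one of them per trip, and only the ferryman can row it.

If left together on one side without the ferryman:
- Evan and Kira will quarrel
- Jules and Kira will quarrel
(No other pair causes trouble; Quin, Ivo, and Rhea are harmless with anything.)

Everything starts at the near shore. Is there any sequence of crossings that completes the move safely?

Yes

1. Ferryman goes to the far shore with Kira.  [the near shore: Evan, Ivo, Jules, Quin, Rhea | the far shore: Kira]
2. Ferryman goes back to the near shore alone.  [the near shore: Evan, Ivo, Jules, Quin, Rhea | the far shore: Kira]
3. Ferryman goes to the far shore with Quin.  [the near shore: Evan, Ivo, Jules, Rhea | the far shore: Kira, Quin]
4. Ferryman goes back to the near shore alone.  [the near shore: Evan, Ivo, Jules, Rhea | the far shore: Kira, Quin]
5. Ferryman goes to the far shore with Jules.  [the near shore: Evan, Ivo, Rhea | the far shore: Jules, Kira, Quin]
6. Ferryman goes back to the near shore with Kira.  [the near shore: Evan, Ivo, Kira, Rhea | the far shore: Jules, Quin]
7. Ferryman goes to the far shore with Evan.  [the near shore: Ivo, Kira, Rhea | the far shore: Evan, Jules, Quin]
8. Ferryman goes back to the near shore alone.  [the near shore: Ivo, Kira, Rhea | the far shore: Evan, Jules, Quin]
9. Ferryman goes to the far shore with Ivo.  [the near shore: Kira, Rhea | the far shore: Evan, Ivo, Jules, Quin]
10. Ferryman goes back to the near shore alone.  [the near shore: Kira, Rhea | the far shore: Evan, Ivo, Jules, Quin]
11. Ferryman goes to the far shore with Rhea.  [the near shore: Kira | the far shore: Evan, Ivo, Jules, Quin, Rhea]
12. Ferryman goes back to the near shore alone.  [the near shore: Kira | the far shore: Evan, Ivo, Jules, Quin, Rhea]
13. Ferryman goes to the far shore with Kira.  [the near shore: — | the far shore: Evan, Ivo, Jules, Kira, Quin, Rhea]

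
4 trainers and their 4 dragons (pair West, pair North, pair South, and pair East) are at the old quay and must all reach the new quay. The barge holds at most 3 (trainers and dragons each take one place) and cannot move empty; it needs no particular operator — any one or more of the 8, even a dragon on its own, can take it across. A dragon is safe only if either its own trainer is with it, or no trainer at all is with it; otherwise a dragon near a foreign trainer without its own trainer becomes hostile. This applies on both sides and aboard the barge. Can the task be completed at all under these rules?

1. dragon West and trainer West cross → the new quay.
2. trainer West crosses ← the old quay.
3. dragon North, trainer North, and trainer West cross → the new quay.
4. dragon West and trainer West cross ← the old quay.
5. trainer East, trainer South, and trainer West cross → the new quay.
6. dragon North crosses ← the old quay.
7. dragon North and dragon West cross → the new quay.
8. dragon West crosses ← the old quay.
9. dragon East, dragon South, and dragon West cross → the new quay.

Yes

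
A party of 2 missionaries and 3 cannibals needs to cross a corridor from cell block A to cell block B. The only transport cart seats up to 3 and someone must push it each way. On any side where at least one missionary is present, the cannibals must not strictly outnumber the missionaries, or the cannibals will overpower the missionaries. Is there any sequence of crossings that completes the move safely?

No

The cannibals already outnumber the missionaries at cell block A before anyone moves, so the starting position itself is disallowed.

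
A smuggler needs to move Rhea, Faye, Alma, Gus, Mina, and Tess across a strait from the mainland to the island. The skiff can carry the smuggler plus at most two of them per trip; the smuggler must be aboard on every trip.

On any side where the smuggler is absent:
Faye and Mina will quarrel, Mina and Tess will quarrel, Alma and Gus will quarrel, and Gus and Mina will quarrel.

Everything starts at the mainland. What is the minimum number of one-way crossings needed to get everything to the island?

7

Counting alone: the smuggler can take at most 2 across per trip to the island, so moving all 6 needs at least 3 loaded trips out, with a return between consecutive ones — at least 5 crossings.
The safety rule pushes this higher. Following every safe sequence of crossings, the most of the 6 that can be at the island as the skiff arrives there on crossing 5 is 5 — never all 6.
So no plan with fewer than 7 crossings exists, and this one achieves 7:
1. Smuggler goes to the island with Alma and Mina.  [the mainland: Faye, Gus, Rhea, Tess | the island: Alma, Mina]
2. Smuggler goes back to the mainland alone.  [the mainland: Faye, Gus, Rhea, Tess | the island: Alma, Mina]
3. Smuggler goes to the island with Rhea.  [the mainland: Faye, Gus, Tess | the island: Alma, Mina, Rhea]
4. Smuggler goes back to the mainland alone.  [the mainland: Faye, Gus, Tess | the island: Alma, Mina, Rhea]
5. Smuggler goes to the island with Faye and Tess.  [the mainland: Gus | the island: Alma, Faye, Mina, Rhea, Tess]
6. Smuggler goes back to the mainland with Mina.  [the mainland: Gus, Mina | the island: Alma, Faye, Rhea, Tess]
7. Smuggler goes to the island with Gus and Mina.  [the mainland: — | the island: Alma, Faye, Gus, Mina, Rhea, Tess]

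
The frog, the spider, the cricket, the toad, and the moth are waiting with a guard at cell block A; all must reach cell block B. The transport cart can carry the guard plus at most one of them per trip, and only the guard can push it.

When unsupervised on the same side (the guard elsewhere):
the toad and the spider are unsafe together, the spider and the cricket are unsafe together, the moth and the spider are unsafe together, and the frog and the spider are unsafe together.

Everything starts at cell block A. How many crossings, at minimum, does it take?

Following every safe sequence of crossings from the start, the most of the 5 that can be at cell block B as the transport cart arrives there on crossings 1, 3 is 1, 2 respectively; the best ever achieved is 2 of 5.
From crossing 5 on, no configuration arises that was not already reachable earlier: only 11 distinct safe configurations (who is on which side, and where the transport cart is) can ever be reached, none of them has everyone across, and every continuation just revisits them. So no valid plan exists.

impossible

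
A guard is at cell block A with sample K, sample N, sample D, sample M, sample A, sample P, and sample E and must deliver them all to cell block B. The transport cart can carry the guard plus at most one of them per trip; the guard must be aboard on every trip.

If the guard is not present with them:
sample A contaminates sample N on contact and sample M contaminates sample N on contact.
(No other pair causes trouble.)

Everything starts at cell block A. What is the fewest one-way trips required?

Counting alone: the guard can take at most 1 across per trip to cell block B, so moving all 7 needs at least 7 loaded trips out, with a return between consecutive ones — at least 13 crossings.
The safety rule pushes this higher. Following every safe sequence of crossings, the most of the 7 that can be at cell block B as the transport cart arrives there on crossing 13 is 6 — never all 7.
So no plan with fewer than 15 crossings exists, and this one achieves 15:
1. Guard goes to cell block B with sample N.  [cell block A: sample A, sample D, sample E, sample K, sample M, sample P | cell block B: sample N]
2. Guard goes back to cell block A alone.  [cell block A: sample A, sample D, sample E, sample K, sample M, sample P | cell block B: sample N]
3. Guard goes to cell block B with sample K.  [cell block A: sample A, sample D, sample E, sample M, sample P | cell block B: sample K, sample N]
4. Guard goes back to cell block A alone.  [cell block A: sample A, sample D, sample E, sample M, sample P | cell block B: sample K, sample N]
5. Guard goes to cell block B with sample D.  [cell block A: sample A, sample E, sample M, sample P | cell block B: sample D, sample K, sample N]
6. Guard goes back to cell block A alone.  [cell block A: sample A, sample E, sample M, sample P | cell block B: sample D, sample K, sample N]
7. Guard goes to cell block B with sample M.  [cell block A: sample A, sample E, sample P | cell block B: sample D, sample K, sample M, sample N]
8. Guard goes back to cell block A with sample N.  [cell block A: sample A, sample E, sample N, sample P | cell block B: sample D, sample K, sample M]
9. Guard goes to cell block B with sample A.  [cell block A: sample E, sample N, sample P | cell block B: sample A, sample D, sample K, sample M]
10. Guard goes back to cell block A alone.  [cell block A: sample E, sample N, sample P | cell block B: sample A, sample D, sample K, sample M]
11. Guard goes to cell block B with sample P.  [cell block A: sample E, sample N | cell block B: sample A, sample D, sample K, sample M, sample P]
12. Guard goes back to cell block A alone.  [cell block A: sample E, sample N | cell block B: sample A, sample D, sample K, sample M, sample P]
13. Guard goes to cell block B with sample E.  [cell block A: sample N | cell block B: sample A, sample D, sample E, sample K, sample M, sample P]
14. Guard goes back to cell block A alone.  [cell block A: sample N | cell block B: sample A, sample D, sample E, sample K, sample M, sample P]
15. Guard goes to cell block B with sample N.  [cell block A: — | cell block B: sample A, sample D, sample E, sample K, sample M, sample N, sample P]

15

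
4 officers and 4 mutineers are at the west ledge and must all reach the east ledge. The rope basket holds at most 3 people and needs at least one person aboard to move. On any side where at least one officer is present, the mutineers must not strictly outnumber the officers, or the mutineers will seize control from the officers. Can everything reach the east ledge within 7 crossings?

No

Counting alone: each trip to the east ledge takes at most 3 across and each return brings at least 1 back, so after t trips out (and t−1 returns) at most 3t − (t−1) of the 8 are across; that first reaches 8 at t = 4, so at least 7 crossings are needed.
The safety rule pushes this higher. Following every safe sequence of crossings, the most of the 8 that can be at the east ledge as the rope basket arrives there on crossing 7 is 7 — never all 8.
So the move cannot be finished within 7 crossings. (The shortest complete plan takes 9:)
1. 2 mutineers → the east ledge.  (the west ledge: 4O 2M; the east ledge: 0O 2M)
2. 1 mutineer ← the west ledge.  (the west ledge: 4O 3M; the east ledge: 0O 1M)
3. 3 mutineers → the east ledge.  (the west ledge: 4O 0M; the east ledge: 0O 4M)
4. 1 mutineer ← the west ledge.  (the west ledge: 4O 1M; the east ledge: 0O 3M)
5. 3 officers → the east ledge.  (the west ledge: 1O 1M; the east ledge: 3O 3M)
6. 1 officer and 1 mutineer ← the west ledge.  (the west ledge: 2O 2M; the east ledge: 2O 2M)
7. 2 officers → the east ledge.  (the west ledge: 0O 2M; the east ledge: 4O 2M)
8. 1 mutineer ← the west ledge.  (the west ledge: 0O 3M; the east ledge: 4O 1M)
9. 3 mutineers → the east ledge.  (the west ledge: 0O 0M; the east ledge: 4O 4M)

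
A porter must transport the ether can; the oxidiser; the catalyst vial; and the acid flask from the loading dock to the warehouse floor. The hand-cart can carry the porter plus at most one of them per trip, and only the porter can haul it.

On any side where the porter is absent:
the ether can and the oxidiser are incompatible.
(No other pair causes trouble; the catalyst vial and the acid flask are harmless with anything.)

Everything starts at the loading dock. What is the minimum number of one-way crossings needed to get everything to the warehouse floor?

Counting alone: the porter can take at most 1 across per trip to the warehouse floor, so moving all 4 needs at least 4 loaded trips out, with a return between consecutive ones — at least 7 crossings.
The plan below uses exactly 7 crossings, so it is optimal:
1. Porter goes to the warehouse floor with the ether can.  [the loading dock: the acid flask, the catalyst vial, the oxidiser | the warehouse floor: the ether can]
2. Porter goes back to the loading dock alone.  [the loading dock: the acid flask, the catalyst vial, the oxidiser | the warehouse floor: the ether can]
3. Porter goes to the warehouse floor with the catalyst vial.  [the loading dock: the acid flask, the oxidiser | the warehouse floor: the catalyst vial, the ether can]
4. Porter goes back to the loading dock alone.  [the loading dock: the acid flask, the oxidiser | the warehouse floor: the catalyst vial, the ether can]
5. Porter goes to the warehouse floor with the acid flask.  [the loading dock: the oxidiser | the warehouse floor: the acid flask, the catalyst vial, the ether can]
6. Porter goes back to the loading dock alone.  [the loading dock: the oxidiser | the warehouse floor: the acid flask, the catalyst vial, the ether can]
7. Porter goes to the warehouse floor with the oxidiser.  [the loading dock: — | the warehouse floor: the acid flask, the catalyst vial, the ether can, the oxidiser]

7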